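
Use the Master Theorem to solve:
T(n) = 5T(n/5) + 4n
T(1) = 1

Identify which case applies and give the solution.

a=5, b=5, f(n)=4n. log_5(5) = 1. Since c=1 = 1, Case 2 applies: T(n) = Θ(n^log_b(a) · log n) = O(n log n).

Answer: O(n log n) - Case 2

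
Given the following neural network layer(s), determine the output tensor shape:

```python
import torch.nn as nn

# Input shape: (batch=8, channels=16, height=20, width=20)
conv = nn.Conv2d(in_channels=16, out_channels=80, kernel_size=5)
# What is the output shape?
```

Input: (8, 16, 20, 20) -> Output: (8, 80, 16, 16)

Answer: (8, 80, 16, 16)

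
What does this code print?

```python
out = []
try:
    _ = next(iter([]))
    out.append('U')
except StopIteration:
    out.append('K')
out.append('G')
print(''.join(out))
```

Execution trace: 'K' (except StopIteration) → 'G' (after the try/except). Output: KG

Answer: KG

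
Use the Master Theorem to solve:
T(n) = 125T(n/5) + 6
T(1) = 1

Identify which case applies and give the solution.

a=125, b=5, f(n)=6. log_5(125) = 3. Since c=0 < 3, Case 1 applies: T(n) = Θ(n^log_b(a)) = O(n^3).

Answer: O(n^3) - Case 1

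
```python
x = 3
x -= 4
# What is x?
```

Trace:
`x = 3` → x = 3
`x -= 4` → x = -1
So x = -1

Answer: -1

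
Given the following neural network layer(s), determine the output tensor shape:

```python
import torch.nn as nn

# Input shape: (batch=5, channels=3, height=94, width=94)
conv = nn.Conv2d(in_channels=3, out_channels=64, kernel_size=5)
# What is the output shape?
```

Input: (5, 3, 94, 94) -> Output: (5, 64, 90, 90)

Answer: (5, 64, 90, 90)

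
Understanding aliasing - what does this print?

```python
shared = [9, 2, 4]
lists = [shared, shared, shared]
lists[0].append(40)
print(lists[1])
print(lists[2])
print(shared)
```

Key concept: list of same reference.
Step by step:
`shared = [9, 2, 4]` → shared = [9, 2, 4]
`lists = [shared, shared, shared]` → lists = [[9, 2, 4], [9, 2, 4], [9, 2, 4]]
`lists[0].append(40)` → shared = [9, 2, 4, 40]; lists = [[9, 2, 4, 40], [9, 2, 4, 40], [9, 2, 4, 40]]
`print(lists[1])` → prints [9, 2, 4, 40]
`print(lists[2])` → prints [9, 2, 4, 40]
`print(shared)` → prints [9, 2, 4, 40]

Answer:
[9, 2, 4, 40]
[9, 2, 4, 40]
[9, 2, 4, 40]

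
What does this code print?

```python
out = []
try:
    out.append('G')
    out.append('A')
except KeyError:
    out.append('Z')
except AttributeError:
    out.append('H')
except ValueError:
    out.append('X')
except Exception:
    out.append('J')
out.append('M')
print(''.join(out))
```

Execution trace: 'G' (try body) → 'A' (try body, no exception) → 'M' (after the try/except). Output: GAM

Answer: GAM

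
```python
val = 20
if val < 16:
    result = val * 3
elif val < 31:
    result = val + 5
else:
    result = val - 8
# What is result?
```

Trace:
`val = 20` → val = 20
`if val < 16: ...` → val < 16 is False, val < 31 is True → result = 25
So result = 25

Answer: 25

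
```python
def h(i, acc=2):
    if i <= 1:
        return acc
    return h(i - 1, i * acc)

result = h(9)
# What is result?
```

Accumulator trace (n, acc): (9, 2) -> (8, 18) -> (7, 144) -> (6, 1008) -> (5, 6048) -> (4, 30240) -> (3, 120960) -> (2, 362880) -> (1, 725760) -> return 725760

Answer: 725760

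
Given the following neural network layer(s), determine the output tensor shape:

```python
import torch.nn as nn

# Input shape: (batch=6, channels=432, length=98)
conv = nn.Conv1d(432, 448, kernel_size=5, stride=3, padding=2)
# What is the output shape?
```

Input: (6, 432, 98) -> Output: (6, 448, 33)

Answer: (6, 448, 33)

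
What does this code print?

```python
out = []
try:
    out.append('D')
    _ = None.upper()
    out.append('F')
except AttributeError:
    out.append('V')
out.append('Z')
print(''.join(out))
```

Execution trace: 'D' (try body) → 'V' (except AttributeError) → 'Z' (after the try/except). Output: DVZ

Answer: DVZ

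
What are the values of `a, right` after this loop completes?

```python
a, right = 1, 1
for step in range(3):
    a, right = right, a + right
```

Fibonacci: after 3 iterations
`a, right` takes the values: (1, 1) → (1, 2) → (2, 3) → (3, 5)

Answer: 3, 5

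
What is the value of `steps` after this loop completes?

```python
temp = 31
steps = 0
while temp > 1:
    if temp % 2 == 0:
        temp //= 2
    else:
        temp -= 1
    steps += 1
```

Steps to reduce 31 to 1
`steps` takes the values: 0 → 1 → 2 → 3 → 4 → 5 → 6 → 7 → 8

Answer: 8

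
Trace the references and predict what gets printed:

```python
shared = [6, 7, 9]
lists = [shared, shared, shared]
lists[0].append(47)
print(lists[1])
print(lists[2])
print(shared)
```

Key concept: list of same reference.
Step by step:
`shared = [6, 7, 9]` → shared = [6, 7, 9]
`lists = [shared, shared, shared]` → lists = [[6, 7, 9], [6, 7, 9], [6, 7, 9]]
`lists[0].append(47)` → shared = [6, 7, 9, 47]; lists = [[6, 7, 9, 47], [6, 7, 9, 47], [6, 7, 9, 47]]
`print(lists[1])` → prints [6, 7, 9, 47]
`print(lists[2])` → prints [6, 7, 9, 47]
`print(shared)` → prints [6, 7, 9, 47]

Answer:
[6, 7, 9, 47]
[6, 7, 9, 47]
[6, 7, 9, 47]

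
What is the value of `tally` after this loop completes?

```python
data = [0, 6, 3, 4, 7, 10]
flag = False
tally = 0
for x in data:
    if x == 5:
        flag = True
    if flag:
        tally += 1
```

Count elements after first 5 in [0, 6, 3, 4, 7, 10]
`tally` takes the values: 0

Answer: 0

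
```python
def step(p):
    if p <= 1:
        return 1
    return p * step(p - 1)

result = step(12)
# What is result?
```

step(12) = 12 * 11 * 10 * 9 * 8 * 7 * 6 * 5 * 4 * 3 * 2 * 1 = 479001600

Answer: 479001600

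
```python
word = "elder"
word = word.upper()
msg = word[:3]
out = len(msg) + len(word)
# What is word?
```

Trace:
`word = "elder"` → word = 'elder'
`word = word.upper()` → word = 'ELDER'
`msg = word[:3]` → msg = 'ELD'
`out = len(msg) + len(word)` → out = 8
So word = 'ELDER'

Answer: 'ELDER'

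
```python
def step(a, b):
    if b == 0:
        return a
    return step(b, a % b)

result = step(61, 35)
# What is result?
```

step(61, 35) -> step(35, 26) -> step(26, 9) -> step(9, 8) -> step(8, 1) -> step(1, 0) -> 1

Answer: 1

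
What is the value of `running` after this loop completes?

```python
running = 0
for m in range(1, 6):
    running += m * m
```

Sum of squares 1² to 5² = 55
`running` takes the values: 0 → 1 → 5 → 14 → 30 → 55

Answer: 55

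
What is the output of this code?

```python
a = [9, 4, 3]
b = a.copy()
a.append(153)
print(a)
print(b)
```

Key concept: list.copy() creates independent copy.
Step by step:
`a = [9, 4, 3]` → a = [9, 4, 3]
`b = a.copy()` → b = [9, 4, 3]
`a.append(153)` → a = [9, 4, 3, 153]
`print(a)` → prints [9, 4, 3, 153]
`print(b)` → prints [9, 4, 3]

Answer:
[9, 4, 3, 153]
[9, 4, 3]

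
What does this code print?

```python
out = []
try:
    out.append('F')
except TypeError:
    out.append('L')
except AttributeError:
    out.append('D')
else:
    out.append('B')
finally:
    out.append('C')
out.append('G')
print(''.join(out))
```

Execution trace: 'F' (try body, no exception) → 'B' (else) → 'C' (finally) → 'G' (after the try/except). Output: FBCG

Answer: FBCG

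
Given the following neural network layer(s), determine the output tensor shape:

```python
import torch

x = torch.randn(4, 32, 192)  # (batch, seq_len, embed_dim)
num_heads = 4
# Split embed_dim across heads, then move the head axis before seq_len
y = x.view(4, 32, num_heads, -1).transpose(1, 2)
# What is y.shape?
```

Input: (4, 32, 192) -> head_dim = 192 // 4 = 48; after view: (4, 32, 4, 48) -> after transpose(1, 2): (4, 4, 32, 48) -> Output: (4, 4, 32, 48)

Answer: (4, 4, 32, 48)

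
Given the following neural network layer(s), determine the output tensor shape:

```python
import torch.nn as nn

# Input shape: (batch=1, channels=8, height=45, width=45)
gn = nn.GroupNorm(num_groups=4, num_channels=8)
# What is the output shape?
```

Input: (1, 8, 45, 45) -> Output: (1, 8, 45, 45)

Answer: (1, 8, 45, 45)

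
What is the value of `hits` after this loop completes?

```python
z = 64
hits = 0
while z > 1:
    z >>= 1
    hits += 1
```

Count right shifts until 1
`hits` takes the values: 0 → 1 → 2 → 3 → 4 → 5 → 6

Answer: 6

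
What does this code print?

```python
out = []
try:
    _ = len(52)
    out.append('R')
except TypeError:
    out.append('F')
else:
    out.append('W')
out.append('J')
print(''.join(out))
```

Execution trace: 'F' (except TypeError) → 'J' (after the try/except). Output: FJ

Answer: FJ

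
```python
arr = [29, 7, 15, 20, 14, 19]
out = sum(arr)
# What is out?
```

Trace:
`arr = [29, 7, 15, 20, 14, 19]` → arr = [29, 7, 15, 20, 14, 19]
`out = sum(arr)` → out = 104
So out = 104

Answer: 104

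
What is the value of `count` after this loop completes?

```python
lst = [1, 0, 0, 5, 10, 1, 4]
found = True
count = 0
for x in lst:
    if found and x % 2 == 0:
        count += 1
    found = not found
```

Count even values at even positions
`count` takes the values: 0 → 1 → 2 → 3

Answer: 3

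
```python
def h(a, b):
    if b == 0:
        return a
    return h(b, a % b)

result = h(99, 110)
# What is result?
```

h(99, 110) -> h(110, 99) -> h(99, 11) -> h(11, 0) -> 11

Answer: 11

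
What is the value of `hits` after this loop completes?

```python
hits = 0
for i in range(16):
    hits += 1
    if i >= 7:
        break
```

Loop breaks when i reaches 7, hits is 8
`hits` takes the values: 0 → 1 → 2 → 3 → 4 → 5 → 6 → 7 → 8

Answer: 8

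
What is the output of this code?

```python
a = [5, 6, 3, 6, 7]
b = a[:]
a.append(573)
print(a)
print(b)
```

Key concept: slice [:] creates copy.
Step by step:
`a = [5, 6, 3, 6, 7]` → a = [5, 6, 3, 6, 7]
`b = a[:]` → b = [5, 6, 3, 6, 7]
`a.append(573)` → a = [5, 6, 3, 6, 7, 573]
`print(a)` → prints [5, 6, 3, 6, 7, 573]
`print(b)` → prints [5, 6, 3, 6, 7]

Answer:
[5, 6, 3, 6, 7, 573]
[5, 6, 3, 6, 7]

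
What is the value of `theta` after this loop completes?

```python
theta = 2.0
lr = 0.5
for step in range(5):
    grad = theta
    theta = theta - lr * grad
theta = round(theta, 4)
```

Gradient descent: w = 2.0 * (1 - 0.5)^5
`theta` takes the values: 2.0 → 1.0 → 0.5 → 0.25 → 0.125 → 0.0625

Answer: 0.0625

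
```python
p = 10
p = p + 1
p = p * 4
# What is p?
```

Trace:
`p = 10` → p = 10
`p = p + 1` → p = 11
`p = p * 4` → p = 44
So p = 44

Answer: 44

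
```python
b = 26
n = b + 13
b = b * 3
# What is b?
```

Trace:
`b = 26` → b = 26
`n = b + 13` → n = 39
`b = b * 3` → b = 78
So b = 78

Answer: 78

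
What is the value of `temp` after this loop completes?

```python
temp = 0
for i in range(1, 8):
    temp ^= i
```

XOR of 1 to 7
`temp` takes the values: 0 → 1 → 3 → 0 → 4 → 1 → 7 → 0

Answer: 0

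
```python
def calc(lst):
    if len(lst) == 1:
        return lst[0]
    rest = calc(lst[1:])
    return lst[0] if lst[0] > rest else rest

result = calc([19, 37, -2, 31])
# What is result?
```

Recursive max over [19, 37, -2, 31] = 37

Answer: 37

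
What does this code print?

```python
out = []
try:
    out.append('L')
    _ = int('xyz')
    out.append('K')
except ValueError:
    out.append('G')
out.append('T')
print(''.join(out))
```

Execution trace: 'L' (try body) → 'G' (except ValueError) → 'T' (after the try/except). Output: LGT

Answer: LGT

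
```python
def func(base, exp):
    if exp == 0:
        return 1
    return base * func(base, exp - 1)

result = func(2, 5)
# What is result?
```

func(2, 5) = 2 * 2 * 2 * 2 * 2 = 32

Answer: 32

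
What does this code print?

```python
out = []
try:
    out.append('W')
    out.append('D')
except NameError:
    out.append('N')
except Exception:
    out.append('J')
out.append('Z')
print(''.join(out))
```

Execution trace: 'W' (try body) → 'D' (try body, no exception) → 'Z' (after the try/except). Output: WDZ

Answer: WDZ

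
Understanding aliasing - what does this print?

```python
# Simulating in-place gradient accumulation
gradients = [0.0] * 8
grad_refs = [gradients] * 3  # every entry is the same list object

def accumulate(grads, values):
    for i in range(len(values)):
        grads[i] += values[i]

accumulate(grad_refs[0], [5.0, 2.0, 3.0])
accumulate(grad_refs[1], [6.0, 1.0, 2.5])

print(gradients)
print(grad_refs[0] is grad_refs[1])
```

Key concept: gradient accumulation aliasing.
Step by step:
`gradients = [0.0] * 8` → gradients = [0.0, 0.0, 0.0, 0.0, 0.0, 0.0, 0.0, 0.0]
`grad_refs = [gradients] * 3` → grad_refs = [[0.0, 0.0, 0.0, 0.0, 0.0, 0.0, 0.0, 0.0], [0.0, 0.0, 0.0, 0.0, 0.0, 0.0, 0.0, 0.0], [0.0, 0.0, 0.0, 0.0, 0.0, 0.0, 0.0, 0.0]]
`accumulate(grad_refs[0], [5.0, 2.0, 3.0])` → gradients = [5.0, 2.0, 3.0, 0.0, 0.0, 0.0, 0.0, 0.0]; grad_refs = [[5.0, 2.0, 3.0, 0.0, 0.0, 0.0, 0.0, 0.0], [5.0, 2.0, 3.0, 0.0, 0.0, 0.0, 0.0, 0.0], [5.0, 2.0, 3.0, 0.0, 0.0, 0.0, 0.0, 0.0]]
`accumulate(grad_refs[1], [6.0, 1.0, 2.5])` → gradients = [11.0, 3.0, 5.5, 0.0, 0.0, 0.0, 0.0, 0.0]; grad_refs = [[11.0, 3.0, 5.5, 0.0, 0.0, 0.0, 0.0, 0.0], [11.0, 3.0, 5.5, 0.0, 0.0, 0.0, 0.0, 0.0], [11.0, 3.0, 5.5, 0.0, 0.0, 0.0, 0.0, 0.0]]
`print(gradients)` → prints [11.0, 3.0, 5.5, 0.0, 0.0, 0.0, 0.0, 0.0]
`print(grad_refs[0] is grad_refs[1])` → prints True

Answer:
[11.0, 3.0, 5.5, 0.0, 0.0, 0.0, 0.0, 0.0]
True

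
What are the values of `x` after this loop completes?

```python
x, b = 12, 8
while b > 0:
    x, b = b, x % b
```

GCD of 12 and 8
`x` takes the values: 12 → 8 → 4

Answer: 4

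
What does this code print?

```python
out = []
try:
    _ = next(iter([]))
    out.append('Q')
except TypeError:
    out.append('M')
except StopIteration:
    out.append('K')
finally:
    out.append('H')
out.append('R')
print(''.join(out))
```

Execution trace: 'K' (except StopIteration) → 'H' (finally) → 'R' (after the try/except). Output: KHR

Answer: KHR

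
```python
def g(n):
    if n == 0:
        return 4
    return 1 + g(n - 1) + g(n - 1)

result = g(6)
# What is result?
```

g(n) = 1 + 2·g(n-1), g(0)=4. Closed form: (4+1)·2^6 - 1 = 319.

Answer: 319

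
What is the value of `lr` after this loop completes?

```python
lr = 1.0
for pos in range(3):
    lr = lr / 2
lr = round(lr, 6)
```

Halving LR 3 times: 1 / 2^3
`lr` takes the values: 1.0 → 0.5 → 0.25 → 0.125

Answer: 0.125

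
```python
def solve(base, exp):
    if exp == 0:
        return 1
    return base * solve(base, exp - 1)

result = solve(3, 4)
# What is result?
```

solve(3, 4) = 3 * 3 * 3 * 3 = 81

Answer: 81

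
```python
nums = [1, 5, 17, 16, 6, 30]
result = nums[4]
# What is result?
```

Trace:
`nums = [1, 5, 17, 16, 6, 30]` → nums = [1, 5, 17, 16, 6, 30]
`result = nums[4]` → result = 6
So result = 6

Answer: 6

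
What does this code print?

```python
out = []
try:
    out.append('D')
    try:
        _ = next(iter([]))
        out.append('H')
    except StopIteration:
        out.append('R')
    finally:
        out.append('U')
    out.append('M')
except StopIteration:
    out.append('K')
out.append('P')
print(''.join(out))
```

Execution trace: 'D' (try body) → 'R' (inner except StopIteration) → 'U' (inner finally) → 'M' (try body, no exception) → 'P' (after the try/except). Output: DRUMP

Answer: DRUMP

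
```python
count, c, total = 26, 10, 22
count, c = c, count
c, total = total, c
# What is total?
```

Trace:
`count, c, total = 26, 10, 22` → count = 26; c = 10; total = 22
`count, c = c, count` → count = 10; c = 26
`c, total = total, c` → c = 22; total = 26
So total = 26

Answer: 26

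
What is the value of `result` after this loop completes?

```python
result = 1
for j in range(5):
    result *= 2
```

2^5 = 32
`result` takes the values: 1 → 2 → 4 → 8 → 16 → 32

Answer: 32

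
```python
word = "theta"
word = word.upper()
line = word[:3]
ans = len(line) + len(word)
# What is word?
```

Trace:
`word = "theta"` → word = 'theta'
`word = word.upper()` → word = 'THETA'
`line = word[:3]` → line = 'THE'
`ans = len(line) + len(word)` → ans = 8
So word = 'THETA'

Answer: 'THETA'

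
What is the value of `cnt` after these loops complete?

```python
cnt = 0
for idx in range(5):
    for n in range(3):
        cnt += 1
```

5 * 3 = 15
`cnt` takes the values: 0 → 1 → 2 → 3 → 4 → 5 → 6 → 7 → 8 → 9 → 10 → 11 → 12 → 13 → 14 → 15

Answer: 15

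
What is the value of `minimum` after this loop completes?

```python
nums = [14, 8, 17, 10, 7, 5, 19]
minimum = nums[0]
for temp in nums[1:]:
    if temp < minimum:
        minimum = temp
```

Minimum of [14, 8, 17, 10, 7, 5, 19]
`minimum` takes the values: 14 → 8 → 7 → 5

Answer: 5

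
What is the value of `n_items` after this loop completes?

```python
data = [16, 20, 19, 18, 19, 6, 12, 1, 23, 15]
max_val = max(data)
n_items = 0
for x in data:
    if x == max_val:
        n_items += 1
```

Count of max value 23 in [16, 20, 19, 18, 19, 6, 12, 1, 23, 15]
`n_items` takes the values: 0 → 1

Answer: 1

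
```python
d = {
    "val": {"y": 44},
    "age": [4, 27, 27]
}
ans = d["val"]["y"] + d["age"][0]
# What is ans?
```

Trace:
`d = { ...` → d = {'val': {'y': 44}, 'age': [4, 27, 27]}
`ans = d["val"]["y"] + d["age"][0]` → ans = 48
So ans = 48

Answer: 48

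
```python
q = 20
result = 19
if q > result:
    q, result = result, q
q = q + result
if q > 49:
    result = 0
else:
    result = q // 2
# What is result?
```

Trace:
`q = 20` → q = 20
`result = 19` → result = 19
`if q > result: ...` → q > result is True → q = 19; result = 20
`q = q + result` → q = 39
`if q > 49: ...` → q > 49 is False, take else branch → result = 19
So result = 19

Answer: 19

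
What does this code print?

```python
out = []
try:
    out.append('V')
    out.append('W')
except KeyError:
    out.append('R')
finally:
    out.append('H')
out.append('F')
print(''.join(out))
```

Execution trace: 'V' (try body) → 'W' (try body, no exception) → 'H' (finally) → 'F' (after the try/except). Output: VWHF

Answer: VWHF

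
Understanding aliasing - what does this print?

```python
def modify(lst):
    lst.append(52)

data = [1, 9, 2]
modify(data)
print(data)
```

Key concept: function modifies passed list.
Step by step:
`data = [1, 9, 2]` → data = [1, 9, 2]
`modify(data)` → data = [1, 9, 2, 52]
`print(data)` → prints [1, 9, 2, 52]

Answer: [1, 9, 2, 52]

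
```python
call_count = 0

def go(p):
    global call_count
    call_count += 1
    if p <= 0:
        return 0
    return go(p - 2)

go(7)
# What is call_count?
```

Linear recursion stepping by 2: 5 calls from p=7 down to ≤0.

Answer: 5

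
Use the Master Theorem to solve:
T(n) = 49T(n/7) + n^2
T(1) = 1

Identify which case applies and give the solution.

a=49, b=7, f(n)=n^2. log_7(49) = 2. Since c=2 = 2, Case 2 applies: T(n) = Θ(n^log_b(a) · log n) = O(n^2 log n).

Answer: O(n^2 log n) - Case 2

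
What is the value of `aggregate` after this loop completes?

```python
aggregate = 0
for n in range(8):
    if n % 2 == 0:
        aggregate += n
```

Sum of even numbers 0 to 7
`aggregate` takes the values: 0 → 2 → 6 → 12

Answer: 12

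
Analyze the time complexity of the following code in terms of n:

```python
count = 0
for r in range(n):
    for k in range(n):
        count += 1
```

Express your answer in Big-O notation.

Each loop level contributes: n × n. Multiplying the contributions gives O(n^2).

Answer: O(n^2)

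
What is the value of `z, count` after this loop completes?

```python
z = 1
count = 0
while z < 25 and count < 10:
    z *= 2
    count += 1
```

Double until >= 25 or 10 iterations
`z, count` takes the values: (1, 0) → (2, 0) → (2, 1) → (4, 1) → (4, 2) → (8, 2) → (8, 3) → (16, 3) → (16, 4) → (32, 4) → (32, 5)

Answer: 32, 5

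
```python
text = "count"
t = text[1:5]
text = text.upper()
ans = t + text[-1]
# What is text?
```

Trace:
`text = "count"` → text = 'count'
`t = text[1:5]` → t = 'ount'
`text = text.upper()` → text = 'COUNT'
`ans = t + text[-1]` → ans = 'ountT'
So text = 'COUNT'

Answer: 'COUNT'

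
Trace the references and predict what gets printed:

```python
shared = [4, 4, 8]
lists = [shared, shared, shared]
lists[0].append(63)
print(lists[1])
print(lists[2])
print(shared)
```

Key concept: list of same reference.
Step by step:
`shared = [4, 4, 8]` → shared = [4, 4, 8]
`lists = [shared, shared, shared]` → lists = [[4, 4, 8], [4, 4, 8], [4, 4, 8]]
`lists[0].append(63)` → shared = [4, 4, 8, 63]; lists = [[4, 4, 8, 63], [4, 4, 8, 63], [4, 4, 8, 63]]
`print(lists[1])` → prints [4, 4, 8, 63]
`print(lists[2])` → prints [4, 4, 8, 63]
`print(shared)` → prints [4, 4, 8, 63]

Answer:
[4, 4, 8, 63]
[4, 4, 8, 63]
[4, 4, 8, 63]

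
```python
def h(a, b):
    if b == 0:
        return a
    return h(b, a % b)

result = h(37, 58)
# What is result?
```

h(37, 58) -> h(58, 37) -> h(37, 21) -> h(21, 16) -> h(16, 5) -> h(5, 1) -> h(1, 0) -> 1

Answer: 1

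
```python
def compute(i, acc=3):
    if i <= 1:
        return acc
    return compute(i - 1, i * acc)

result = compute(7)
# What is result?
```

Accumulator trace (n, acc): (7, 3) -> (6, 21) -> (5, 126) -> (4, 630) -> (3, 2520) -> (2, 7560) -> (1, 15120) -> return 15120

Answer: 15120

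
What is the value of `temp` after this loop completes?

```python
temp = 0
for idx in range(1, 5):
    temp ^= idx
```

XOR of 1 to 4
`temp` takes the values: 0 → 1 → 3 → 0 → 4

Answer: 4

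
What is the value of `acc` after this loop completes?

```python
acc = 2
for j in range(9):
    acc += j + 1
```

Start at 2, add 1 to 9 = 47
`acc` takes the values: 2 → 3 → 5 → 8 → 12 → 17 → 23 → 30 → 38 → 47

Answer: 47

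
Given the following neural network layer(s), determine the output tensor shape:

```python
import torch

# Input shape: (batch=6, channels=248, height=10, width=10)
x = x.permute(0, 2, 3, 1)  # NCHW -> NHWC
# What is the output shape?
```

Input: (6, 248, 10, 10) -> Output: (6, 10, 10, 248)

Answer: (6, 10, 10, 248)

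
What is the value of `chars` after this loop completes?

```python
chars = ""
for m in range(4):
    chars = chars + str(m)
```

Concatenate digits 0 to 3
`chars` takes the values: "" → "0" → "01" → "012" → "0123"

Answer: "0123"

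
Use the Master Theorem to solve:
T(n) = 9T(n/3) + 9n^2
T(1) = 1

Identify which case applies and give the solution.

a=9, b=3, f(n)=9n^2. log_3(9) = 2. Since c=2 = 2, Case 2 applies: T(n) = Θ(n^log_b(a) · log n) = O(n^2 log n).

Answer: O(n^2 log n) - Case 2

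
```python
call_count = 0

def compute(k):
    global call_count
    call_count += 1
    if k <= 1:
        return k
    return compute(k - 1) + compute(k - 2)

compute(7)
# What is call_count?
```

Calls(k) = 1 + Calls(k-1) + Calls(k-2); Calls(0)=Calls(1)=1. For k=7 this gives 41.

Answer: 41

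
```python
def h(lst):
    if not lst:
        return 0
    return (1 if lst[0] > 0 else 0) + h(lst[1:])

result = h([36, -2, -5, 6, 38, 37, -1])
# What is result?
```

Count of positive elements in [36, -2, -5, 6, 38, 37, -1] = 4

Answer: 4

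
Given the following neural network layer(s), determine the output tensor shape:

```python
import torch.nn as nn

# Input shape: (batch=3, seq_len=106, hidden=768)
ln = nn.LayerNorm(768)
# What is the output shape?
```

Input: (3, 106, 768) -> Output: (3, 106, 768)

Answer: (3, 106, 768)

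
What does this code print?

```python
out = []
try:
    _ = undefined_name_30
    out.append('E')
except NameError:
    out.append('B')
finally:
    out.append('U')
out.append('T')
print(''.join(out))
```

Execution trace: 'B' (except NameError) → 'U' (finally) → 'T' (after the try/except). Output: BUT

Answer: BUT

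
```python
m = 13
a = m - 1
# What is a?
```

Trace:
`m = 13` → m = 13
`a = m - 1` → a = 12
So a = 12

Answer: 12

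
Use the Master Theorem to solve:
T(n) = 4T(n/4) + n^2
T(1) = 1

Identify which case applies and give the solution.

a=4, b=4, f(n)=n^2. log_4(4) = 1. Since c=2 > 1 and the regularity condition holds (4(n/4)^2 = (4/4^2)n^2 with 4/4^2 < 1), Case 3 applies: T(n) = Θ(f(n)) = O(n^2).

Answer: O(n^2) - Case 3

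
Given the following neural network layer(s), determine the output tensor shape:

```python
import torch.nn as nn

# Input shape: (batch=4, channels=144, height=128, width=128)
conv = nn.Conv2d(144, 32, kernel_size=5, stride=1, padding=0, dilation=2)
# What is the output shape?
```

Input: (4, 144, 128, 128) -> Output: (4, 32, 120, 120)

Answer: (4, 32, 120, 120)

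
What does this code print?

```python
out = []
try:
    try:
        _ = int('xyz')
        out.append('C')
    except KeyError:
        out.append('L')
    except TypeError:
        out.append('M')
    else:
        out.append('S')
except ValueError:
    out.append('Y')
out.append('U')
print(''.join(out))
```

Execution trace: 'Y' (outer except ValueError) → 'U' (after the try/except). Output: YU

Answer: YU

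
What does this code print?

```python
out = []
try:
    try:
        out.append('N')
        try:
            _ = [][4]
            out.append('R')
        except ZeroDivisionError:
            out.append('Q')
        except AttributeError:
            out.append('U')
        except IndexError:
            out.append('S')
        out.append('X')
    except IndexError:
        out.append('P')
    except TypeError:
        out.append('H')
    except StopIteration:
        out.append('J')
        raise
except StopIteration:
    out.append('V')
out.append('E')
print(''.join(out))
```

Execution trace: 'N' (try body) → 'S' (inner except IndexError) → 'X' (try body, no exception) → 'E' (after the try/except). Output: NSXE

Answer: NSXE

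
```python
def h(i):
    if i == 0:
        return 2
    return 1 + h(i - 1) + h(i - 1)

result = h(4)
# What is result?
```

h(i) = 1 + 2·h(i-1), h(0)=2. Closed form: (2+1)·2^4 - 1 = 47.

Answer: 47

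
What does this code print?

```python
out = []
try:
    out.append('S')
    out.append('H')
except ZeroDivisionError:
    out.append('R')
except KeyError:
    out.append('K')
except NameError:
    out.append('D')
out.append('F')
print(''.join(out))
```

Execution trace: 'S' (try body) → 'H' (try body, no exception) → 'F' (after the try/except). Output: SHF

Answer: SHF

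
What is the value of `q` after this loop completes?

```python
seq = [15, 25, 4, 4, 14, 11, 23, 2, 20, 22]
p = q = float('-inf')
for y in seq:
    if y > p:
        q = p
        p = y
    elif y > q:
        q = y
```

Second largest (with repeats) in [15, 25, 4, 4, 14, 11, 23, 2, 20, 22]
`q` takes the values: -inf → 15 → 23

Answer: 23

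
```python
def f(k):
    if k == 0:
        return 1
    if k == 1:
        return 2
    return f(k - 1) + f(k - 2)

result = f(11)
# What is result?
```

Build up from base cases: f(0)=1, f(1)=2, f(2)=3, f(3)=5, f(4)=8, f(5)=13, f(6)=21, ..., f(11)=233

Answer: 233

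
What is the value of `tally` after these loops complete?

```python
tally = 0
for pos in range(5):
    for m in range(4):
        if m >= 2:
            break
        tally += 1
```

Inner breaks at 2, outer runs 5 times
`tally` takes the values: 0 → 1 → 2 → 3 → 4 → 5 → 6 → 7 → 8 → 9 → 10

Answer: 10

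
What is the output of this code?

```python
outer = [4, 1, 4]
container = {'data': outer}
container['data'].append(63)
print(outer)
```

Key concept: dict holds reference to list.
Step by step:
`outer = [4, 1, 4]` → outer = [4, 1, 4]
`container = {'data': outer}` → container = {'data': [4, 1, 4]}
`container['data'].append(63)` → outer = [4, 1, 4, 63]; container = {'data': [4, 1, 4, 63]}
`print(outer)` → prints [4, 1, 4, 63]

Answer: [4, 1, 4, 63]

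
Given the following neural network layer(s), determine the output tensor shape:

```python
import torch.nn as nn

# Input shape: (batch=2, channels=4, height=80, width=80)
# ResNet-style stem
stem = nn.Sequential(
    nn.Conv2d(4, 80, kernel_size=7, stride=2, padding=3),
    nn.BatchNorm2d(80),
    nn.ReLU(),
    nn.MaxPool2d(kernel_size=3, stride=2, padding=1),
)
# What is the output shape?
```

Input: (2, 4, 80, 80) -> after Conv2d 7x7 stride=2: (2, 80, 40, 40) -> Output: (2, 80, 20, 20)

Answer: (2, 80, 20, 20)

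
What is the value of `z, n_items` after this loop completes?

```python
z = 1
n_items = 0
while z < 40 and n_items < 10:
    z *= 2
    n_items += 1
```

Double until >= 40 or 10 iterations
`z, n_items` takes the values: (1, 0) → (2, 0) → (2, 1) → (4, 1) → (4, 2) → (8, 2) → (8, 3) → (16, 3) → (16, 4) → (32, 4) → (32, 5) → (64, 5) → (64, 6)

Answer: 64, 6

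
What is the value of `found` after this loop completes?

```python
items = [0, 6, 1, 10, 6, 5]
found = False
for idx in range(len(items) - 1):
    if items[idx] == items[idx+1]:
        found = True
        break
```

Check consecutive duplicates in [0, 6, 1, 10, 6, 5]
`found` takes the values: False

Answer: False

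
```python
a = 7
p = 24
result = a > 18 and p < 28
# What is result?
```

Trace:
`a = 7` → a = 7
`p = 24` → p = 24
`result = a > 18 and p < 28` → result = False
So result = False

Answer: False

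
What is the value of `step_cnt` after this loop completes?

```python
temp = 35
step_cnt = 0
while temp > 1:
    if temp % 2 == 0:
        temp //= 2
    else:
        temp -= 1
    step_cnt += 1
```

Steps to reduce 35 to 1
`step_cnt` takes the values: 0 → 1 → 2 → 3 → 4 → 5 → 6 → 7

Answer: 7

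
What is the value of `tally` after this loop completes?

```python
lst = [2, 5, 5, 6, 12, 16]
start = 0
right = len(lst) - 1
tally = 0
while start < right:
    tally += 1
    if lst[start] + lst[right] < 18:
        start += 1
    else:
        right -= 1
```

Steps to find pair summing to 18
`tally` takes the values: 0 → 1 → 2 → 3 → 4 → 5

Answer: 5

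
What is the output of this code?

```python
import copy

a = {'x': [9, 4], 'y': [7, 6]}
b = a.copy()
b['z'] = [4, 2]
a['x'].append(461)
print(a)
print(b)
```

Key concept: shallow copy of dict with mutable values.
Step by step:
`a = {'x': [9, 4], 'y': [7, 6]}` → a = {'x': [9, 4], 'y': [7, 6]}
`b = a.copy()` → b = {'x': [9, 4], 'y': [7, 6]}
`b['z'] = [4, 2]` → b = {'x': [9, 4], 'y': [7, 6], 'z': [4, 2]}
`a['x'].append(461)` → a = {'x': [9, 4, 461], 'y': [7, 6]}; b = {'x': [9, 4, 461], 'y': [7, 6], 'z': [4, 2]}
`print(a)` → prints {'x': [9, 4, 461], 'y': [7, 6]}
`print(b)` → prints {'x': [9, 4, 461], 'y': [7, 6], 'z': [4, 2]}

Answer:
{'x': [9, 4, 461], 'y': [7, 6]}
{'x': [9, 4, 461], 'y': [7, 6], 'z': [4, 2]}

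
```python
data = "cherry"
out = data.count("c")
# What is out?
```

Trace:
`data = "cherry"` → data = 'cherry'
`out = data.count("c")` → out = 1
So out = 1

Answer: 1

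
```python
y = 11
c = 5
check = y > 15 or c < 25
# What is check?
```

Trace:
`y = 11` → y = 11
`c = 5` → c = 5
`check = y > 15 or c < 25` → check = True
So check = True

Answer: True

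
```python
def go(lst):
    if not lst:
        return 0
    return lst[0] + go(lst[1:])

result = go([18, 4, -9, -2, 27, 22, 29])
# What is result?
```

18 + 4 + (-9) + (-2) + 27 + 22 + 29 + 0 = 89

Answer: 89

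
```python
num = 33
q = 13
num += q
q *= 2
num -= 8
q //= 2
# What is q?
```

Trace:
`num = 33` → num = 33
`q = 13` → q = 13
`num += q` → num = 46
`q *= 2` → q = 26
`num -= 8` → num = 38
`q //= 2` → q = 13
So q = 13

Answer: 13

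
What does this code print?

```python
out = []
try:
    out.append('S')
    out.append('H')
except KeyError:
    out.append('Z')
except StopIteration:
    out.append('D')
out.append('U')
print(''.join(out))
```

Execution trace: 'S' (try body) → 'H' (try body, no exception) → 'U' (after the try/except). Output: SHU

Answer: SHU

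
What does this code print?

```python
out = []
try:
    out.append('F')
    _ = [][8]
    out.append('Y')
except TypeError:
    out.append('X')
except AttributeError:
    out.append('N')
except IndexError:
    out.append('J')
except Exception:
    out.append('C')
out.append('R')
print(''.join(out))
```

Execution trace: 'F' (try body) → 'J' (except IndexError) → 'R' (after the try/except). Output: FJR

Answer: FJR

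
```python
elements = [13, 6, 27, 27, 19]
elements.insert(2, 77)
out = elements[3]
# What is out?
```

Trace:
`elements = [13, 6, 27, 27, 19]` → elements = [13, 6, 27, 27, 19]
`elements.insert(2, 77)` → elements = [13, 6, 77, 27, 27, 19]
`out = elements[3]` → out = 27
So out = 27

Answer: 27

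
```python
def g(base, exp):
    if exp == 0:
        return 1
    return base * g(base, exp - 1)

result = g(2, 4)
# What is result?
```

g(2, 4) = 2 * 2 * 2 * 2 = 16

Answer: 16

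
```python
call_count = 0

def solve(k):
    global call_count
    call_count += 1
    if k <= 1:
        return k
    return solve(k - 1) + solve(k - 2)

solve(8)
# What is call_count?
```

Calls(k) = 1 + Calls(k-1) + Calls(k-2); Calls(0)=Calls(1)=1. For k=8 this gives 67.

Answer: 67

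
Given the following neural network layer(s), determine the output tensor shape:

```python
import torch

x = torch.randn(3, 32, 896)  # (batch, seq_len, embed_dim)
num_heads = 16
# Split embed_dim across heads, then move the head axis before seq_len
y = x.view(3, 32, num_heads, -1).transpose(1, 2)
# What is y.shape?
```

Input: (3, 32, 896) -> head_dim = 896 // 16 = 56; after view: (3, 32, 16, 56) -> after transpose(1, 2): (3, 16, 32, 56) -> Output: (3, 16, 32, 56)

Answer: (3, 16, 32, 56)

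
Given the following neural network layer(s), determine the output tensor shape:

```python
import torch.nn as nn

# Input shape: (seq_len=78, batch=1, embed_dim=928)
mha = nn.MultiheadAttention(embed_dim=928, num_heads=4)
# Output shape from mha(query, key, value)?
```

Input: (78, 1, 928) -> Output: (78, 1, 928)

Answer: (78, 1, 928)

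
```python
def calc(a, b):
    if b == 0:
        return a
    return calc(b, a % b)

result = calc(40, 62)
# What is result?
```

calc(40, 62) -> calc(62, 40) -> calc(40, 22) -> calc(22, 18) -> calc(18, 4) -> calc(4, 2) -> calc(2, 0) -> 2

Answer: 2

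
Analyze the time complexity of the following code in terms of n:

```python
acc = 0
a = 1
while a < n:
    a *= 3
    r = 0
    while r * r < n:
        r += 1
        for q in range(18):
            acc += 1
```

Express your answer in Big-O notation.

Each loop level contributes: log n × √n × 1. Multiplying the contributions gives O(√n log n).

Answer: O(√n log n)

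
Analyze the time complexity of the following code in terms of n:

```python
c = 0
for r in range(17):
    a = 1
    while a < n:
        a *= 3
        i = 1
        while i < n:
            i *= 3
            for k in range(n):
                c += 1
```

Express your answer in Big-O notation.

Each loop level contributes: 1 × log n × log n × n. Multiplying the contributions gives O(n log² n).

Answer: O(n log² n)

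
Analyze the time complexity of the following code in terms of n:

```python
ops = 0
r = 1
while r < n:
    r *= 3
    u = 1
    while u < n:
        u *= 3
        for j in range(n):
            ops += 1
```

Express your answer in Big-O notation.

Each loop level contributes: log n × log n × n. Multiplying the contributions gives O(n log² n).

Answer: O(n log² n)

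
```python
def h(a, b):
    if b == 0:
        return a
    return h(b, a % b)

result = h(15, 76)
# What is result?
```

h(15, 76) -> h(76, 15) -> h(15, 1) -> h(1, 0) -> 1

Answer: 1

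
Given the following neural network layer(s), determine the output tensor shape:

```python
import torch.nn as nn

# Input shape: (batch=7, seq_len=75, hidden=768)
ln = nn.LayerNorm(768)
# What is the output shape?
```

Input: (7, 75, 768) -> Output: (7, 75, 768)

Answer: (7, 75, 768)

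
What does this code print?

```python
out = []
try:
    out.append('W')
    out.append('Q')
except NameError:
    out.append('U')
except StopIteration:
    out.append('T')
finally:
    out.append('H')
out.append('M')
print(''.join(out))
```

Execution trace: 'W' (try body) → 'Q' (try body, no exception) → 'H' (finally) → 'M' (after the try/except). Output: WQHM

Answer: WQHM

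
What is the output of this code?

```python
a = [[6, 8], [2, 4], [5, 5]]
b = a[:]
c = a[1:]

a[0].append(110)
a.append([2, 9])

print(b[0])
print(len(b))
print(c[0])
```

Key concept: slice with nested mutation.
Step by step:
`a = [[6, 8], [2, 4], [5, 5]]` → a = [[6, 8], [2, 4], [5, 5]]
`b = a[:]` → b = [[6, 8], [2, 4], [5, 5]]
`c = a[1:]` → c = [[2, 4], [5, 5]]
`a[0].append(110)` → a = [[6, 8, 110], [2, 4], [5, 5]]; b = [[6, 8, 110], [2, 4], [5, 5]]
`a.append([2, 9])` → a = [[6, 8, 110], [2, 4], [5, 5], [2, 9]]
`print(b[0])` → prints [6, 8, 110]
`print(len(b))` → prints 3
`print(c[0])` → prints [2, 4]

Answer:
[6, 8, 110]
3
[2, 4]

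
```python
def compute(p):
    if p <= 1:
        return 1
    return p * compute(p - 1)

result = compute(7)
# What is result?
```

compute(7) = 7 * 6 * 5 * 4 * 3 * 2 * 1 = 5040

Answer: 5040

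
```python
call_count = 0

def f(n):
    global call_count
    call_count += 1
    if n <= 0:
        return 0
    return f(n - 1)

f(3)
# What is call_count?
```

Linear recursion stepping by 1: 4 calls from n=3 down to ≤0.

Answer: 4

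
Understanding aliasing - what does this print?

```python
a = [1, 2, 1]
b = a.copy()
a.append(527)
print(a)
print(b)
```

Key concept: list.copy() creates independent copy.
Step by step:
`a = [1, 2, 1]` → a = [1, 2, 1]
`b = a.copy()` → b = [1, 2, 1]
`a.append(527)` → a = [1, 2, 1, 527]
`print(a)` → prints [1, 2, 1, 527]
`print(b)` → prints [1, 2, 1]

Answer:
[1, 2, 1, 527]
[1, 2, 1]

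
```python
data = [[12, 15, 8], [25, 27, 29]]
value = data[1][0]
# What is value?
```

Trace:
`data = [[12, 15, 8], [25, 27, 29]]` → data = [[12, 15, 8], [25, 27, 29]]
`value = data[1][0]` → value = 25
So value = 25

Answer: 25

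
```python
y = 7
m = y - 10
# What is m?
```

Trace:
`y = 7` → y = 7
`m = y - 10` → m = -3
So m = -3

Answer: -3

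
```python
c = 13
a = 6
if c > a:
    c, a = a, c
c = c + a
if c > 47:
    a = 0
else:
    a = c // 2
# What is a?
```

Trace:
`c = 13` → c = 13
`a = 6` → a = 6
`if c > a: ...` → c > a is True → c = 6; a = 13
`c = c + a` → c = 19
`if c > 47: ...` → c > 47 is False, take else branch → a = 9
So a = 9

Answer: 9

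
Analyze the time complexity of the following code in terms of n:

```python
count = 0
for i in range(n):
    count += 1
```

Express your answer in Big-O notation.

Each loop level contributes: n. Multiplying the contributions gives O(n).

Answer: O(n)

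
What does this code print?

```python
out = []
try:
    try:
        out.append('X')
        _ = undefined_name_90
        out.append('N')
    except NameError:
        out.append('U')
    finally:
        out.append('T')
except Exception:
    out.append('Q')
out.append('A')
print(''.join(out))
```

Execution trace: 'X' (inner try body) → 'U' (inner except NameError) → 'T' (inner finally) → 'A' (after the try/except). Output: XUTA

Answer: XUTA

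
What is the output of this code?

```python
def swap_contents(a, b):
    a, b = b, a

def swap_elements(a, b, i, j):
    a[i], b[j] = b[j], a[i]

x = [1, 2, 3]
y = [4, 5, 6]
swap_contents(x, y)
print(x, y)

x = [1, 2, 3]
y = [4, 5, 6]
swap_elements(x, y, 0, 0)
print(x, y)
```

Key concept: parameter rebinding vs mutation.
Step by step:
`x = [1, 2, 3]` → x = [1, 2, 3]
`y = [4, 5, 6]` → y = [4, 5, 6]
`swap_contents(x, y)` → no visible change to tracked variables
`print(x, y)` → prints [1, 2, 3] [4, 5, 6]
`x = [1, 2, 3]` → x = [1, 2, 3]
`y = [4, 5, 6]` → y = [4, 5, 6]
`swap_elements(x, y, 0, 0)` → x = [4, 2, 3]; y = [1, 5, 6]
`print(x, y)` → prints [4, 2, 3] [1, 5, 6]

Answer:
[1, 2, 3] [4, 5, 6]
[4, 2, 3] [1, 5, 6]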